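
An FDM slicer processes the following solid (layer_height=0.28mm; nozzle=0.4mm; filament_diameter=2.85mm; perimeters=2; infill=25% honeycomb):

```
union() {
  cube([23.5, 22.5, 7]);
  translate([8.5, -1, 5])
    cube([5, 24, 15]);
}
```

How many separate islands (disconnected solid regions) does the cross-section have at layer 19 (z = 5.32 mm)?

At z = 5.32 mm: the cube is present — its section is the full 23.5×22.5 rectangle; the cube at (8.5, -1) (footprint 5×24) is included at this height; Merging all regions: the regions partially overlap (shared area 112.50 mm²), so overlapping operands fuse into one piece — 1 connected region. Overall, the cross-section is a single solid region. Island count = 1.

1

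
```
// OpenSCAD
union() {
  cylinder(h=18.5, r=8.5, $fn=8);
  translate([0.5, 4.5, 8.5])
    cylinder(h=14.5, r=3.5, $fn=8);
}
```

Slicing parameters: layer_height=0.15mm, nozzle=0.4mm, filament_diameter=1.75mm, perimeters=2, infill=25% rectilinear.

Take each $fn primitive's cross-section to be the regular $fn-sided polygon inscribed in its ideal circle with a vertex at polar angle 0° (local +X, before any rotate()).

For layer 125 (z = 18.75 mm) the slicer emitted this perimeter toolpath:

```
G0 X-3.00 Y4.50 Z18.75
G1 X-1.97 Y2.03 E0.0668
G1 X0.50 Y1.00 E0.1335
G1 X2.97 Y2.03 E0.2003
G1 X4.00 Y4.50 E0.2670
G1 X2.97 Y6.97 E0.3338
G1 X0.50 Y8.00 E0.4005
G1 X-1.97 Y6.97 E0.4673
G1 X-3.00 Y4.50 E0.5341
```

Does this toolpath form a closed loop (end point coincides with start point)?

yes

Start point (G0): (-3.00, 4.50). End point (last G1): the path returns to the start — closed.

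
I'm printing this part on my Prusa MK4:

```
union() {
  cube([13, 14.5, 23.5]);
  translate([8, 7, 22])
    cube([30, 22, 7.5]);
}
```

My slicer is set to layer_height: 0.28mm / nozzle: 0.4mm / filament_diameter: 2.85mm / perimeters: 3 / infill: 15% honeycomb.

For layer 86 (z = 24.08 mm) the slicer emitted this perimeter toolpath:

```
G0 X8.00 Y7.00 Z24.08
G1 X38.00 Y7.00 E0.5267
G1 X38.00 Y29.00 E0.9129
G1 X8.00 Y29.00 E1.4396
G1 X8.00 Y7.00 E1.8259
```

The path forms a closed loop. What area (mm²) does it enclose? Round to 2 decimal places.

Apply the shoelace formula to the sequence of (X, Y) vertices; enclosed area = 660.00 mm².

660.00 mm²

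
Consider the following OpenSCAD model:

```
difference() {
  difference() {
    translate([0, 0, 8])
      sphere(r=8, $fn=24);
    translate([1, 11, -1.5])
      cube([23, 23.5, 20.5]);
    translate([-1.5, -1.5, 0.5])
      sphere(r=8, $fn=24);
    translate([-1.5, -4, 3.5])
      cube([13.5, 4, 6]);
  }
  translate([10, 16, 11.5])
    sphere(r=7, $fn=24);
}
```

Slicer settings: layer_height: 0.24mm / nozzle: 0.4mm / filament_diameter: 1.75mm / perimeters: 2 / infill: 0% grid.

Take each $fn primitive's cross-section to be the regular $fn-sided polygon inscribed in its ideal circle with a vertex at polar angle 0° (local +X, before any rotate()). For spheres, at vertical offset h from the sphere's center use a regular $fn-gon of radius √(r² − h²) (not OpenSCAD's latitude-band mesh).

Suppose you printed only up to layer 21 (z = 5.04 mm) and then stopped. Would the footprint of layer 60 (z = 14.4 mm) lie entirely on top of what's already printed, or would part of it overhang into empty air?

part overhangs

Compare the two slices. At z = 5.04: the r=8 sphere contributes a regular 24-gon of circumradius √(8²−2.96²) = 7.432 (area = (24/2)·7.432²·sin(360°/24) = 171.56 mm²); the 23×23.5 cube at (1, 11) contributes its full rectangle (area 540.50 mm²); the r=8 sphere at (-1.5, -1.5) contributes a regular 24-gon of circumradius √(8²−4.54²) = 6.587 (area = (24/2)·6.587²·sin(360°/24) = 134.76 mm²); the 13.5×4 cube at (-1.5, -4) contributes its full rectangle (area 54.00 mm²); Taking the first minus the rest: starting from the r=8 sphere (171.56 mm²), the 23×23.5 cube at (1, 11) misses the remaining region (no effect); the r=8 sphere at (-1.5, -1.5) partially overlaps it — only the 121.32 mm² overlap (of its 134.76 mm²) is removed, clipping the outline; the 13.5×4 cube at (-1.5, -4) partially overlaps it — only the 8.35 mm² overlap (of its 54.00 mm²) is removed, clipping the outline — area = 41.89 mm²; the r=7 sphere at (10, 16) contributes a regular 24-gon of circumradius √(7²−6.46²) = 2.696 (area = (24/2)·2.696²·sin(360°/24) = 22.57 mm²); Taking the first minus the rest: starting from that combined region (41.89 mm²), the r=7 sphere at (10, 16) misses the remaining region (no effect) — area = 41.89 mm². At z = 14.4: the r=8 sphere contributes a regular 24-gon of circumradius √(8²−6.4²) = 4.800 (area = (24/2)·4.800²·sin(360°/24) = 71.56 mm²); the cube at (1, 11) (footprint 23×23.5) is included at this height (area 540.50 mm²); the sphere at (-1.5, -1.5) does not reach this height (|z−center|=13.900 > r=8); the cube at (-1.5, -4) is not intersected at this z (z outside [3.5, 9.5]); Subtracting the remaining from the first: starting from the r=8 sphere (71.56 mm²), the 23×23.5 cube at (1, 11) misses the remaining region (no effect) — area = 71.56 mm²; the sphere at (10, 16): section is a regular 24-gon, circumradius = √(r²−h²) = √(7²−2.9²) = 6.371 (area = (24/2)·6.371²·sin(360°/24) = 126.07 mm²); Taking the first minus the rest: starting from that combined region (71.56 mm²), the r=7 sphere at (10, 16) misses the remaining region (no effect) — area = 71.56 mm². Checking containment: at z = 14.4 the cross-section extends beyond the z = 5.04 cross-section by about 70.08 mm².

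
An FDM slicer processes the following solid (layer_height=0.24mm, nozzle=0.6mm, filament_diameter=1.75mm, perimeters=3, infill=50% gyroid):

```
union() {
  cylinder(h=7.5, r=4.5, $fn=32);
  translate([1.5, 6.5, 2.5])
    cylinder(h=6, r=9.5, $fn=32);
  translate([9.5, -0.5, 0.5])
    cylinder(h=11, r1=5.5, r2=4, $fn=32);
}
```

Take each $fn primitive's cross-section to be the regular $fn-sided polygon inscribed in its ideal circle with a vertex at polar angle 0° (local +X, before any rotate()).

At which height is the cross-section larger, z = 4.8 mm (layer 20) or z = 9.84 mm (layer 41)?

Layer 20 (z = 4.8): the r=4.5 cylinder gives a regular 32-gon of circumradius 4.5 (constant along its height) (area = (32/2)·4.500²·sin(360°/32) = 63.21 mm²); the r=9.5 cylinder at (1.5, 6.5) contributes a regular 32-gon of circumradius 9.5 (area = (32/2)·9.500²·sin(360°/32) = 281.71 mm²); the cone at (9.5, -0.5) (r1=5.5→r2=4) has section circumradius 4.914 here — a regular 32-gon (area = (32/2)·4.914²·sin(360°/32) = 75.36 mm²); Combining (union): the regions partially overlap — summed areas 420.28 mm² minus the doubly-counted overlap 75.93 mm² gives 344.36 mm² — area = 344.36 mm². So its area = 344.36 mm². Layer 41 (z = 9.84): the cylinder does not reach this height (z outside [0, 7.5]); the cylinder at (1.5, 6.5) does not reach this height (z outside [2.5, 8.5]); the cone at (9.5, -0.5): at t=0.849 of its height the radius interpolates to r₁+(r₂−r₁)t = 4.226, giving a regular 32-gon of that circumradius (area = (32/2)·4.226²·sin(360°/32) = 55.76 mm²); Taking the union: only the cone at (9.5, -0.5) is present, so the union is just that shape — area = 55.76 mm². So its area = 55.76 mm². Layer 20 is larger (344.36 vs 55.76 mm²).

layer 20 (z = 4.8 mm)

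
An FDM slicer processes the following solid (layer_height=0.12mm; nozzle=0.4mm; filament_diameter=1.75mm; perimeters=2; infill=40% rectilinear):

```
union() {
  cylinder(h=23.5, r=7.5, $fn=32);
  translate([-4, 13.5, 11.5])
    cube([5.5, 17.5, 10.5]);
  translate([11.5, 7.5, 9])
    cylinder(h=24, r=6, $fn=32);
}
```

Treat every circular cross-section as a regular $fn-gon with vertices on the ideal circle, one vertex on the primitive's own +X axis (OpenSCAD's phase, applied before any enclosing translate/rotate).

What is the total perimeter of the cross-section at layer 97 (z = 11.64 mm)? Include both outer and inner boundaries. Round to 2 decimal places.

130.69 mm

At z = 11.64 mm: the cylinder: section is a regular 32-gon, circumradius r=7.5 (perimeter = 2·32·7.500·sin(180°/32) = 47.05 mm); the cube at (-4, 13.5) (footprint 5.5×17.5) is included at this height (perimeter 46.00 mm); the r=6 cylinder at (11.5, 7.5) contributes a regular 32-gon of circumradius 6 (perimeter = 2·32·6.000·sin(180°/32) = 37.64 mm); Combining (union): the 3 present regions are separate (no shared area or edge), so areas and boundary lengths simply add and each stays a separate island — boundary = 130.69 mm. Overall, the cross-section has 3 separate islands. Total boundary length (outer) = 130.69 mm.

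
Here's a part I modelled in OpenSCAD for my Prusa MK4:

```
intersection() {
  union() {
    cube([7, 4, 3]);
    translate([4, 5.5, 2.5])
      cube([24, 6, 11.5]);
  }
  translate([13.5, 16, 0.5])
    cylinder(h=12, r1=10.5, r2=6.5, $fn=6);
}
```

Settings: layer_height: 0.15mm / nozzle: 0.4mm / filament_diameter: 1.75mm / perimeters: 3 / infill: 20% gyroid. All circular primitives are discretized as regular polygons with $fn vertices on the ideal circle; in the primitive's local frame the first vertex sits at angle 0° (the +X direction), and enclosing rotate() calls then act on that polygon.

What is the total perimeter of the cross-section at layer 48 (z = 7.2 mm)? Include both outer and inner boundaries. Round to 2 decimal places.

25.74 mm

At z = 7.2 mm: the cube is not intersected at this z (z outside [0, 3]); the cube at (4, 5.5) (footprint 24×6) is included at this height (perimeter 60.00 mm); Combining (union): only the 24×6 cube at (4, 5.5) is present, so the union is just that shape — boundary = 60.00 mm; the cone at (13.5, 16): at t=0.558 of its height the radius interpolates to r₁+(r₂−r₁)t = 8.267, giving a regular 6-gon of that circumradius (perimeter = 2·6·8.267·sin(180°/6) = 49.60 mm); Taking the intersection: the cone at (13.5, 16) partially overlaps that combined region; clipping to the common part keeps 26.06 mm² — boundary = 25.74 mm. Overall, the cross-section is a single solid region. Total boundary length (outer) = 25.74 mm.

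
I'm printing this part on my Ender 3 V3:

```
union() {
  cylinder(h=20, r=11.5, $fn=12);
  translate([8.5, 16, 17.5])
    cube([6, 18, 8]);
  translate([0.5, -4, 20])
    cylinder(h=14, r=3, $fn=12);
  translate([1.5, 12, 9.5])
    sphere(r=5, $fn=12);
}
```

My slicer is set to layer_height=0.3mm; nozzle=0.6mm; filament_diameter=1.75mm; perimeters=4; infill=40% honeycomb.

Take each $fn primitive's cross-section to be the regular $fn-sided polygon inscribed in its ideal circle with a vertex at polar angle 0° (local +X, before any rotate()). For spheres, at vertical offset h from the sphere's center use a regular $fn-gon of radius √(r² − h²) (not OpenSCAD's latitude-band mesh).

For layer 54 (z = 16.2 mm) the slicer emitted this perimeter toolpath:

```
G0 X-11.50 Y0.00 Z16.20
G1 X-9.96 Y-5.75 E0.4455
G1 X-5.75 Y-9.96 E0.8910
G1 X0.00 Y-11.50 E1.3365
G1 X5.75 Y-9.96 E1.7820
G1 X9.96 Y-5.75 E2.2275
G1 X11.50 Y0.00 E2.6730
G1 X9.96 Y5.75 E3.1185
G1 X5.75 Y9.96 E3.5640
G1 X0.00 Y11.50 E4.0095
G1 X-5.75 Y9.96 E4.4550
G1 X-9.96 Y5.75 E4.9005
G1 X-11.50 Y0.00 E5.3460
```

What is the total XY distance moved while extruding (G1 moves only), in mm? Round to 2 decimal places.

71.44 mm

Sum the Euclidean lengths of each G1 segment: total = 71.44 mm.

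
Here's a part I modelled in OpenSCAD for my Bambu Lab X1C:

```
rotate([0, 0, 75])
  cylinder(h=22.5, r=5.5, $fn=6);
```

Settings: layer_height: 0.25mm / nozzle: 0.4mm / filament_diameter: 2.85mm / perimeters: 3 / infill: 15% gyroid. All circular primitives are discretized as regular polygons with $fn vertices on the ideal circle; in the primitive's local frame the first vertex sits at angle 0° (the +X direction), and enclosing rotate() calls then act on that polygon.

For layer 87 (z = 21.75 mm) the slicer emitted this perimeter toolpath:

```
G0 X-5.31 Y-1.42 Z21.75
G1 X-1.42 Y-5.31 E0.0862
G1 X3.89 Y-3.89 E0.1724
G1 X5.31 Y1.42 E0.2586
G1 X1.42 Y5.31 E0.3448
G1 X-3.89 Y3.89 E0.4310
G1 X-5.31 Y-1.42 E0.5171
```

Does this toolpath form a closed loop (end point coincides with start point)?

Start point (G0): (-5.31, -1.42). End point (last G1): the path returns to the start — closed.

yes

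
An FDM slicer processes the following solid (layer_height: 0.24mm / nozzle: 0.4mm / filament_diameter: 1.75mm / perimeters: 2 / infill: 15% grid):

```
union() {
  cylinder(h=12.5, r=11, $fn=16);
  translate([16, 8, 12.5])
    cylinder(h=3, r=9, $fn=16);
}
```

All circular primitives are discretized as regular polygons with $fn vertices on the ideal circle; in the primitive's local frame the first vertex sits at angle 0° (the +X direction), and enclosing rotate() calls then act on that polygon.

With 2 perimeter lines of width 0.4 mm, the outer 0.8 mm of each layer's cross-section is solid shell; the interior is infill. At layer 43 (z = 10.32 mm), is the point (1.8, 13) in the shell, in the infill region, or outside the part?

At z = 10.32 mm: the cylinder: section is a regular 16-gon, circumradius r=11; the cylinder at (16, 8) is not intersected at this z (z outside [12.5, 15.5]); Taking the union: only the r=11 cylinder is present, so the union is just that shape — 1 connected region. Overall, the cross-section is a single solid region. The nearest boundary edge runs (4.21, 10.16)→(0.00, 11.00); distance from the point to it = 2.31 mm. The point is not inside any of the regions above, so it lies outside the cross-section (2.31 mm from the nearest boundary).

outside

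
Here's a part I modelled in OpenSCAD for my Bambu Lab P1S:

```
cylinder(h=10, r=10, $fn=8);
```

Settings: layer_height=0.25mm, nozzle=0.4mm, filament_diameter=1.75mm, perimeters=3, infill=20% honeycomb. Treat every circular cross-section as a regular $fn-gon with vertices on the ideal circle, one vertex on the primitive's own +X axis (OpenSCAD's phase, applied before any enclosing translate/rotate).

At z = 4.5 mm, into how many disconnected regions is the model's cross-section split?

1

At z = 4.5 mm: the cylinder: section is a regular 8-gon, circumradius r=10. The result has 1 disconnected region.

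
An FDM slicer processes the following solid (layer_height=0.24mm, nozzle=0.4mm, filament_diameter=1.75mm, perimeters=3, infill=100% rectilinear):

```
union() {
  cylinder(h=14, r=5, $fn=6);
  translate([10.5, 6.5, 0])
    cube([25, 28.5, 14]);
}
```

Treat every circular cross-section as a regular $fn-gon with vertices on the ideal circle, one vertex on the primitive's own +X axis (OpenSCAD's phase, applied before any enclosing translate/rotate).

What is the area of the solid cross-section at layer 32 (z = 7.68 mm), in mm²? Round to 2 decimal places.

At z = 7.68 mm: the cylinder: section is a regular 6-gon, circumradius r=5 (area = (6/2)·5.000²·sin(360°/6) = 64.95 mm²); the cube at (10.5, 6.5) is present — its section is the full 25×28.5 rectangle (area 712.50 mm²); Combining (union): the 2 present regions are separate (no shared area or edge), so areas and boundary lengths simply add and each stays a separate island — area = 777.45 mm². Overall, the cross-section has 2 separate islands. Net area = 777.45 mm².

777.45 mm²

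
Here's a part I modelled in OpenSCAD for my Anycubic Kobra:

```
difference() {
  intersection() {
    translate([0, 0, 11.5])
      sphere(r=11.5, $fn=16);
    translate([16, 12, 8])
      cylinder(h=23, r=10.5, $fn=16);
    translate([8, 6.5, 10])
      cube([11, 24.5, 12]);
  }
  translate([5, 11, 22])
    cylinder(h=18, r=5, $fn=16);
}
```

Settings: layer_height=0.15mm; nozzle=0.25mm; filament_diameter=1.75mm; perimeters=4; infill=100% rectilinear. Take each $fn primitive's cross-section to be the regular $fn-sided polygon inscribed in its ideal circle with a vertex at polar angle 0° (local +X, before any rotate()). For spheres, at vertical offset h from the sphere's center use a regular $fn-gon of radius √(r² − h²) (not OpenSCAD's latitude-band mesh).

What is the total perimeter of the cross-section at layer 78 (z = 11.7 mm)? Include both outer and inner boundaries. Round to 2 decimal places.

5.06 mm

At z = 11.7 mm: the sphere: section is a regular 16-gon, circumradius = √(r²−h²) = √(11.5²−0.2²) = 11.498 (perimeter = 2·16·11.498·sin(180°/16) = 71.78 mm); the cylinder at (16, 12): section is a regular 16-gon, circumradius r=10.5 (perimeter = 2·16·10.500·sin(180°/16) = 65.55 mm); the cube at (8, 6.5) (footprint 11×24.5) is included at this height (perimeter 71.00 mm); After intersecting: the r=10.5 cylinder at (16, 12) partially overlaps the r=11.5 sphere; clipping to the common part keeps 9.75 mm²; the 11×24.5 cube at (8, 6.5) partially overlaps the running intersection; clipping to the common part keeps 1.11 mm² — boundary = 5.06 mm; the cylinder at (5, 11) is absent (z outside [22, 40]); After the difference (first − rest): none of the subtracted shapes is present at this height, so that combined region is unchanged — boundary = 5.06 mm. Overall, the cross-section is a single solid region. Total boundary length (outer) = 5.06 mm.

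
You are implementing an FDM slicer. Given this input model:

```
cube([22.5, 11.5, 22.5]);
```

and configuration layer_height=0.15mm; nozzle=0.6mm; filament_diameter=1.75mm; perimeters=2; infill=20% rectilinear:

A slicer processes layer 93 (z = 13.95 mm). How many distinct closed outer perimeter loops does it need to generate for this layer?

1

At z = 13.95 mm: the cube (footprint 22.5×11.5) is included at this height. The result has 1 disconnected region.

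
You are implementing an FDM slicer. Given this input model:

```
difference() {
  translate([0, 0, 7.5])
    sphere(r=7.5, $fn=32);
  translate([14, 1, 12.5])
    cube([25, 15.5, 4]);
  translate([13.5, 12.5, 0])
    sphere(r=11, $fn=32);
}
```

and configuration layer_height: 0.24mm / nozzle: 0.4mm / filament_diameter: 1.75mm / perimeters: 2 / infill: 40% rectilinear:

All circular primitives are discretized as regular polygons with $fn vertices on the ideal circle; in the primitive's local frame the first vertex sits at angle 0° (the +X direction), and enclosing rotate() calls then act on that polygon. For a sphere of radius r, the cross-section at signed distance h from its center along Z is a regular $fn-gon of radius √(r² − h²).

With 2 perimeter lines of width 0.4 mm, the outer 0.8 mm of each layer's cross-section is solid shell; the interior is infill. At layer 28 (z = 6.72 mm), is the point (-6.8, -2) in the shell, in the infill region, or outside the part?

shell

At z = 6.72 mm: the sphere: section is a regular 32-gon, circumradius = √(r²−h²) = √(7.5²−0.78²) = 7.459; the cube at (14, 1) is absent (z outside [12.5, 16.5]); the r=11 sphere at (13.5, 12.5) contributes a regular 32-gon of circumradius √(11²−6.72²) = 8.709; Subtracting the remaining from the first: starting from the r=7.5 sphere, the r=11 sphere at (13.5, 12.5) misses the remaining region (no effect) — 1 connected region. Overall, the cross-section is a single solid region. The nearest boundary edge runs (-6.89, -2.85)→(-7.32, -1.46); distance from the point to it = 0.34 mm. The point is inside the cross-section, 0.34 mm from the nearest boundary — within the 0.8 mm shell band (2 × 0.4).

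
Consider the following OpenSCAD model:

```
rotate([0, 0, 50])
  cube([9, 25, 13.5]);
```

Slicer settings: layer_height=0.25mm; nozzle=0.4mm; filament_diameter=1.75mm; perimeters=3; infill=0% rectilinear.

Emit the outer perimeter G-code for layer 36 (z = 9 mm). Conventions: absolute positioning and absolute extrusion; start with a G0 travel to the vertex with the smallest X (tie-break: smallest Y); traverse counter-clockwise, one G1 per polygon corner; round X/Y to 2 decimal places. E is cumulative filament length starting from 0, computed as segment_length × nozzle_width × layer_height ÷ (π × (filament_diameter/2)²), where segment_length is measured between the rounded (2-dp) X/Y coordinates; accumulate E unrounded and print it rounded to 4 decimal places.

G0 X-19.15 Y16.07 Z9.00
G1 X0.00 Y0.00 E1.0394
G1 X5.79 Y6.89 E1.4135
G1 X-13.37 Y22.96 E2.4532
G1 X-19.15 Y16.07 E2.8271

At z = 9 mm: the 9×25 cube contributes its full rectangle; (whole slice rotated 50° about Z — lengths, areas and connectivity unchanged). The outline is a single polygon with 4 vertices. Extrusion per mm of travel: 0.4 × 0.25 / (π × 0.875²) = 0.041575. Accumulating E over each segment gives final E = 2.8271.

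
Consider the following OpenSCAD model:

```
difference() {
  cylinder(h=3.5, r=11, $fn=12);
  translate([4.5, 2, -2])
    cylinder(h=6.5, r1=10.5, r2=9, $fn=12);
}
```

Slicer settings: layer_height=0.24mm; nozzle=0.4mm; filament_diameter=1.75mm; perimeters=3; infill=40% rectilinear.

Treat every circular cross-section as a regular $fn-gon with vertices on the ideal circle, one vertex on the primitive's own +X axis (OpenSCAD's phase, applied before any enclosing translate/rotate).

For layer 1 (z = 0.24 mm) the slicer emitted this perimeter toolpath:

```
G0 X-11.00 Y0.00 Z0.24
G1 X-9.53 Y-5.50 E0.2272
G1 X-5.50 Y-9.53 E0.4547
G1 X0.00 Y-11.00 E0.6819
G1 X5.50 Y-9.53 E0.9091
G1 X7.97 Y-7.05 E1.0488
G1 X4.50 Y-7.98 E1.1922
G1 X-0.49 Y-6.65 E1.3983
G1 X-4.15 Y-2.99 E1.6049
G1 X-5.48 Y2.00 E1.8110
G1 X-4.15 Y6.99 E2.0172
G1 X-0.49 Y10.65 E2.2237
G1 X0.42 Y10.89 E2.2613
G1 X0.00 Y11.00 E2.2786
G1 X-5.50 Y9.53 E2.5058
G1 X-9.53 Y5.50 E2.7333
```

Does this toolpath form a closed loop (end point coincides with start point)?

Start point (G0): (-11.00, 0.00). End point (last G1): the path does not return to the start — open.

no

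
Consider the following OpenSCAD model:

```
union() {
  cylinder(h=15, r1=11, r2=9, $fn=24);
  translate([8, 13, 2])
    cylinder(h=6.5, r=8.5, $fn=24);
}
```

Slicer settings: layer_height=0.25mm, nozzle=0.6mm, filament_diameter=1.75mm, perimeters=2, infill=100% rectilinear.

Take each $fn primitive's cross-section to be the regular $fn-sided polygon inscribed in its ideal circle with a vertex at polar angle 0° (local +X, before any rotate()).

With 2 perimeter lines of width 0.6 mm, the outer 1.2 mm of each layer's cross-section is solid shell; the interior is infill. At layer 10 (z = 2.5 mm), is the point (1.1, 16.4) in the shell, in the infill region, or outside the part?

At z = 2.5 mm: the cone: at t=0.167 of its height the radius interpolates to r₁+(r₂−r₁)t = 10.667, giving a regular 24-gon of that circumradius; the cylinder at (8, 13): section is a regular 24-gon, circumradius r=8.5; Combining (union): the regions partially overlap (shared area 29.24 mm²), so overlapping operands fuse into one piece — 1 connected region. Overall, the cross-section is a single solid region. The nearest boundary edge runs (-0.21, 15.20)→(0.64, 17.25); distance from the point to it = 0.75 mm. The point is inside the cross-section, 0.75 mm from the nearest boundary — within the 1.2 mm shell band (2 × 0.6).

shell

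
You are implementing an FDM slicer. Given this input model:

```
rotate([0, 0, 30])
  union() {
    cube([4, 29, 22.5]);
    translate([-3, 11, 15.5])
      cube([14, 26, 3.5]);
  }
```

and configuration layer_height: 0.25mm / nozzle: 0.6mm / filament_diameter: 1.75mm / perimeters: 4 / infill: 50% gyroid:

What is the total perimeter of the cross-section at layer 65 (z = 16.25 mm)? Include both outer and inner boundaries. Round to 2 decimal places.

At z = 16.25 mm: the cube is present — its section is the full 4×29 rectangle (perimeter 66.00 mm); the cube at (-3, 11) (footprint 14×26) is included at this height (perimeter 80.00 mm); Combining (union): the regions partially overlap (shared area 72.00 mm²), so the edge portions inside another operand are dropped and the merged outline is re-measured after clipping — boundary = 102.00 mm; (whole slice rotated 30° about Z — lengths, areas and connectivity unchanged). Overall, the cross-section is a single solid region. Total boundary length (outer) = 102.00 mm.

102.00 mm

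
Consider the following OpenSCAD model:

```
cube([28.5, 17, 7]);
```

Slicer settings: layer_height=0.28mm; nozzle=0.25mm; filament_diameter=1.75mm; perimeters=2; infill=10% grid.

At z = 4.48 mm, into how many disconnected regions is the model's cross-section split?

1

At z = 4.48 mm: the 28.5×17 cube contributes its full rectangle. The result has 1 disconnected region.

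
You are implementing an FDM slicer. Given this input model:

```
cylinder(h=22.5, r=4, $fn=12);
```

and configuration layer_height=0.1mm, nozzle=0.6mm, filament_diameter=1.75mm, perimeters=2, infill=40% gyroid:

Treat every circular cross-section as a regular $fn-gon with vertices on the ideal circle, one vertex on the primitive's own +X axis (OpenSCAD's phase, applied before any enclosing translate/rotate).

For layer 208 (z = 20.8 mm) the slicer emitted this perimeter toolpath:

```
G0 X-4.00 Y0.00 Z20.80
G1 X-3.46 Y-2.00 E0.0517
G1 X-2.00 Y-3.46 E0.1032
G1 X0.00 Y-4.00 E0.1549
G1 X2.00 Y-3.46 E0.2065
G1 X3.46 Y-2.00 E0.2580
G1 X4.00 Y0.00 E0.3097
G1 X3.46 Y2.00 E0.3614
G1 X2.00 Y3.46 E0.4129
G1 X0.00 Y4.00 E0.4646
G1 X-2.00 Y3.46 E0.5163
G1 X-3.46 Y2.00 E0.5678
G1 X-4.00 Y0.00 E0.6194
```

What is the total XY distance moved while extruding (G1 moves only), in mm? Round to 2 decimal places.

Sum the Euclidean lengths of each G1 segment: total = 24.83 mm.

24.83 mm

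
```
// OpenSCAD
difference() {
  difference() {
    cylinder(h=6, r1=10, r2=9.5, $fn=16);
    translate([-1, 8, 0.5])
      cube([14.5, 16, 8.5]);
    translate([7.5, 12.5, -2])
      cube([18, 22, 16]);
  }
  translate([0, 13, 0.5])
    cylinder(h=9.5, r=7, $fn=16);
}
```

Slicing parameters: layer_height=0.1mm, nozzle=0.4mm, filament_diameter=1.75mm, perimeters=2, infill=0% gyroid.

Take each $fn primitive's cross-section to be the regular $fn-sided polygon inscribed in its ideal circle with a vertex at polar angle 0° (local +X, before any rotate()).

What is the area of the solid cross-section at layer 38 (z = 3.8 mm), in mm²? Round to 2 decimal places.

At z = 3.8 mm: the cone contributes a regular 16-gon of circumradius 9.683 (interpolated between r1=10 and r2=9.5 at t=0.633) (area = (16/2)·9.683²·sin(360°/16) = 287.06 mm²); the 14.5×16 cube at (-1, 8) contributes its full rectangle (area 232.00 mm²); the 18×22 cube at (7.5, 12.5) contributes its full rectangle (area 396.00 mm²); After the difference (first − rest): starting from the cone (287.06 mm²), the 14.5×16 cube at (-1, 8) partially overlaps it — only the 7.13 mm² overlap (of its 232.00 mm²) is removed, clipping the outline; the 18×22 cube at (7.5, 12.5) misses the remaining region (no effect) — area = 279.94 mm²; the cylinder at (0, 13): section is a regular 16-gon, circumradius r=7 (area = (16/2)·7.000²·sin(360°/16) = 150.01 mm²); Taking the first minus the rest: starting from the result so far (279.94 mm²), the r=7 cylinder at (0, 13) partially overlaps it — only the 16.46 mm² overlap (of its 150.01 mm²) is removed, clipping the outline — area = 263.48 mm². Overall, the cross-section is a single solid region. Net area = 263.48 mm².

263.48 mm²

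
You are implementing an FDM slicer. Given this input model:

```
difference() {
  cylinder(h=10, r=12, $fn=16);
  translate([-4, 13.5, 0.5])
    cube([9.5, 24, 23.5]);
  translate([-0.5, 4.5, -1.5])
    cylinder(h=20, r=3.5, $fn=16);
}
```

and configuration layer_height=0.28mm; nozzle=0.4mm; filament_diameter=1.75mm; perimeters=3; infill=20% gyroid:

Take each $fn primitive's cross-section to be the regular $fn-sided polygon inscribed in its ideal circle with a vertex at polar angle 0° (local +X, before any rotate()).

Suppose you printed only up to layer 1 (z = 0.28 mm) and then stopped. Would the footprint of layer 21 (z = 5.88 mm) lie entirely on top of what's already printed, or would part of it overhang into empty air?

Compare the two slices. At z = 0.28: the r=12 cylinder contributes a regular 16-gon of circumradius 12 (area = (16/2)·12.000²·sin(360°/16) = 440.85 mm²); the cube at (-4, 13.5) is absent (z outside [0.5, 24]); the r=3.5 cylinder at (-0.5, 4.5) contributes a regular 16-gon of circumradius 3.5 (area = (16/2)·3.500²·sin(360°/16) = 37.50 mm²); Subtracting the remaining from the first: starting from the r=12 cylinder (440.85 mm²), the r=3.5 cylinder at (-0.5, 4.5) lies wholly inside it (removes its full 37.50 mm² and its 21.85 mm outline becomes a hole wall) — area = 403.35 mm². At z = 5.88: the cylinder: section is a regular 16-gon, circumradius r=12 (area = (16/2)·12.000²·sin(360°/16) = 440.85 mm²); the cube at (-4, 13.5) (footprint 9.5×24) is included at this height (area 228.00 mm²); the r=3.5 cylinder at (-0.5, 4.5) gives a regular 16-gon of circumradius 3.5 (constant along its height) (area = (16/2)·3.500²·sin(360°/16) = 37.50 mm²); Subtracting the remaining from the first: starting from the r=12 cylinder (440.85 mm²), the 9.5×24 cube at (-4, 13.5) misses the remaining region (no effect); the r=3.5 cylinder at (-0.5, 4.5) lies wholly inside it (removes its full 37.50 mm² and its 21.85 mm outline becomes a hole wall) — area = 403.35 mm². Checking containment: the cross-section at z = 5.88 is a subset of the cross-section at z = 0.28.

entirely on top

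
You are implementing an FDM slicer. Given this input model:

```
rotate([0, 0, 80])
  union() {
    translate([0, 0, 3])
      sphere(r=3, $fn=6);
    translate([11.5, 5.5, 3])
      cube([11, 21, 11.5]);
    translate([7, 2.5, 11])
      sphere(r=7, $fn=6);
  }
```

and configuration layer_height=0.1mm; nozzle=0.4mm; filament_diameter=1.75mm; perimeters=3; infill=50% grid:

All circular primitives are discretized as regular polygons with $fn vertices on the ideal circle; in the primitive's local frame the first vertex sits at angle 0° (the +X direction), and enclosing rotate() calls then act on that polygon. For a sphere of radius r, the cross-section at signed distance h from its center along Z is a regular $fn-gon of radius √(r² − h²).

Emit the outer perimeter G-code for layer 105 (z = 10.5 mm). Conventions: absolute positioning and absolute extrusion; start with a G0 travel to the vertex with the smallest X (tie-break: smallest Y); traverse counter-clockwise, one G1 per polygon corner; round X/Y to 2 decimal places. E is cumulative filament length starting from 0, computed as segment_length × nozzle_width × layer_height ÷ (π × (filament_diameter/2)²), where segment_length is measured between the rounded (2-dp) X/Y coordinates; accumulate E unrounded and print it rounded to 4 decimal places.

G0 X-24.10 Y15.93 Z10.50
G1 X-4.70 Y12.51 E0.3276
G1 X-6.60 Y11.82 E0.3612
G1 X-7.81 Y4.94 E0.4774
G1 X-2.46 Y0.45 E0.5935
G1 X4.10 Y2.84 E0.7096
G1 X5.31 Y9.72 E0.8258
G1 X-0.03 Y14.20 E0.9417
G1 X-3.29 Y13.02 E0.9994
G1 X-1.51 Y23.11 E1.1698
G1 X-22.19 Y26.76 E1.5190
G1 X-24.10 Y15.93 E1.7019

At z = 10.5 mm: the sphere is absent (|z−center|=7.500 > r=3); the cube at (11.5, 5.5) is present — its section is the full 11×21 rectangle; the r=7 sphere at (7, 2.5) slices to a regular 6-gon of circumradius 6.982 (√(r²−h²) with h=0.5 from center); Merging all regions: the regions partially overlap (shared area 0.49 mm²), so overlapping operands fuse into one piece — 1 connected region; (rotated 80° about Z; rotation is an isometry so areas/perimeters/island counts are preserved). The outline is a single polygon with 11 vertices. Extrusion per mm of travel: 0.4 × 0.1 / (π × 0.875²) = 0.016630. Accumulating E over each segment gives final E = 1.7019.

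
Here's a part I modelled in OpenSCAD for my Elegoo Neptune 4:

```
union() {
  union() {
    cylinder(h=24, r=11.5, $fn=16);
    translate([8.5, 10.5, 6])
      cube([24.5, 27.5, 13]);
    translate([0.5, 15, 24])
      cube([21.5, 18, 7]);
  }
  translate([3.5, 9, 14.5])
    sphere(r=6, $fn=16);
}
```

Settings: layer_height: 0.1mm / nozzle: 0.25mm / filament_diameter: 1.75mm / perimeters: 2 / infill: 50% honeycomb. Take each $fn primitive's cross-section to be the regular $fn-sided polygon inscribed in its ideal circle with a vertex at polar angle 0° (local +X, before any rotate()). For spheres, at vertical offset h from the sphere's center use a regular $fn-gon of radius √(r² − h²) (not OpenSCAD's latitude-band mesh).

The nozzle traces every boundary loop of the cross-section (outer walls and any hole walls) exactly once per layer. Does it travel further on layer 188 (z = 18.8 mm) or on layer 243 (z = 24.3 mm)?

Layer 188 (z = 18.8): the cylinder: section is a regular 16-gon, circumradius r=11.5 (perimeter = 2·16·11.500·sin(180°/16) = 71.79 mm); the 24.5×27.5 cube at (8.5, 10.5) contributes its full rectangle (perimeter 104.00 mm); the cube at (0.5, 15) is not intersected at this z (z outside [24, 31]); Combining (union): the 2 present regions are separate (no shared area or edge), so areas and boundary lengths simply add and each stays a separate island — boundary = 175.79 mm; the r=6 sphere at (3.5, 9) slices to a regular 16-gon of circumradius 4.184 (√(r²−h²) with h=4.3 from center) (perimeter = 2·16·4.184·sin(180°/16) = 26.12 mm); Merging all regions: the regions partially overlap (shared area 38.54 mm²), so the edge portions inside another operand are dropped and the merged outline is re-measured after clipping — boundary = 178.60 mm. So its perimeter = 178.60 mm. Layer 243 (z = 24.3): the cylinder does not reach this height (z outside [0, 24]); the cube at (8.5, 10.5) is not intersected at this z (z outside [6, 19]); the 21.5×18 cube at (0.5, 15) contributes its full rectangle (perimeter 79.00 mm); Combining (union): only the 21.5×18 cube at (0.5, 15) is present, so the union is just that shape — boundary = 79.00 mm; the sphere at (3.5, 9) is not intersected at this z (|z−center|=9.800 > r=6); Combining (union): only that combined region is present, so the union is just that shape — boundary = 79.00 mm. So its perimeter = 79.00 mm. Layer 188 is larger (178.60 vs 79.00 mm).

layer 188 (z = 18.8 mm)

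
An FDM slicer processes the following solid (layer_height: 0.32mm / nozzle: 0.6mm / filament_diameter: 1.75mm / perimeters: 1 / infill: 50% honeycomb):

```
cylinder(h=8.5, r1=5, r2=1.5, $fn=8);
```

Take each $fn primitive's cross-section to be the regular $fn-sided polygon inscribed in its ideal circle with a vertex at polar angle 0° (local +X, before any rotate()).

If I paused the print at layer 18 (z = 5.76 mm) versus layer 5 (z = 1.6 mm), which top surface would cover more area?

Layer 18 (z = 5.76): the cone (r1=5→r2=1.5) has section circumradius 2.628 here — a regular 8-gon (area = (8/2)·2.628²·sin(360°/8) = 19.54 mm²). So its area = 19.54 mm². Layer 5 (z = 1.6): the cone contributes a regular 8-gon of circumradius 4.341 (interpolated between r1=5 and r2=1.5 at t=0.188) (area = (8/2)·4.341²·sin(360°/8) = 53.30 mm²). So its area = 53.30 mm². Layer 5 is larger (53.30 vs 19.54 mm²).

layer 5 (z = 1.6 mm)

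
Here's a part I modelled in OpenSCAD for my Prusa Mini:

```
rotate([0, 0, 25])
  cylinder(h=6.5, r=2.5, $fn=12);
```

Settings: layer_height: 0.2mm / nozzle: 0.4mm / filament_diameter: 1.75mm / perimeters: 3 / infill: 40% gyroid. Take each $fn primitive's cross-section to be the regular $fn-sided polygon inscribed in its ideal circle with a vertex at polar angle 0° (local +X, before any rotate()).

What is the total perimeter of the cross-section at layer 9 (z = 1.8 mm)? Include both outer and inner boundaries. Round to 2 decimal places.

15.53 mm

At z = 1.8 mm: the cylinder: section is a regular 12-gon, circumradius r=2.5 (perimeter = 2·12·2.500·sin(180°/12) = 15.53 mm); (rotated 25° about Z; rotation is an isometry so areas/perimeters/island counts are preserved). Overall, the cross-section is a single solid region. Total boundary length (outer) = 15.53 mm.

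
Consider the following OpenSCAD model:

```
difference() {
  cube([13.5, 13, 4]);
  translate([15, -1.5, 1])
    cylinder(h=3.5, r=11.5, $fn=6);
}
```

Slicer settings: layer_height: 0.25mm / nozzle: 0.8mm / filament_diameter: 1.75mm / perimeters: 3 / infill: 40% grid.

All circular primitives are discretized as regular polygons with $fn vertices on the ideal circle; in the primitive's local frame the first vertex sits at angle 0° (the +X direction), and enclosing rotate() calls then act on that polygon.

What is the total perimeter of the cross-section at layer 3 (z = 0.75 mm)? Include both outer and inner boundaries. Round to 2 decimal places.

53.00 mm

At z = 0.75 mm: the cube (footprint 13.5×13) is included at this height (perimeter 53.00 mm); the cylinder at (15, -1.5) does not reach this height (z outside [1, 4.5]); Taking the first minus the rest: none of the subtracted shapes is present at this height, so the 13.5×13 cube is unchanged — boundary = 53.00 mm. Overall, the cross-section is a single solid region. Total boundary length (outer) = 53.00 mm.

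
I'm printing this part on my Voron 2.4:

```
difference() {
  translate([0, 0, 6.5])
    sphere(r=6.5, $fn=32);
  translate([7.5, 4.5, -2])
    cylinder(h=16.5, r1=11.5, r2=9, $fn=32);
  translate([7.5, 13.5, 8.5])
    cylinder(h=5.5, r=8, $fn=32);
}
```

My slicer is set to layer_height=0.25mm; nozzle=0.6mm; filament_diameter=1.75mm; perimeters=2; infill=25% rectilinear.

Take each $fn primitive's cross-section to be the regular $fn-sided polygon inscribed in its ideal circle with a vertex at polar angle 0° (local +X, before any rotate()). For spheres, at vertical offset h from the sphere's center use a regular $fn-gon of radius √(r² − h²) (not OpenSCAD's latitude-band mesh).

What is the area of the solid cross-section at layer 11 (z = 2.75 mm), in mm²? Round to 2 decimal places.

27.63 mm²

At z = 2.75 mm: the r=6.5 sphere contributes a regular 32-gon of circumradius √(6.5²−3.75²) = 5.309 (area = (32/2)·5.309²·sin(360°/32) = 87.99 mm²); the cone at (7.5, 4.5): at t=0.288 of its height the radius interpolates to r₁+(r₂−r₁)t = 10.780, giving a regular 32-gon of that circumradius (area = (32/2)·10.780²·sin(360°/32) = 362.76 mm²); the cylinder at (7.5, 13.5) is absent (z outside [8.5, 14]); After the difference (first − rest): starting from the r=6.5 sphere (87.99 mm²), the cone at (7.5, 4.5) partially overlaps it — only the 60.36 mm² overlap (of its 362.76 mm²) is removed, clipping the outline — area = 27.63 mm². Overall, the cross-section is a single solid region. Net area = 27.63 mm².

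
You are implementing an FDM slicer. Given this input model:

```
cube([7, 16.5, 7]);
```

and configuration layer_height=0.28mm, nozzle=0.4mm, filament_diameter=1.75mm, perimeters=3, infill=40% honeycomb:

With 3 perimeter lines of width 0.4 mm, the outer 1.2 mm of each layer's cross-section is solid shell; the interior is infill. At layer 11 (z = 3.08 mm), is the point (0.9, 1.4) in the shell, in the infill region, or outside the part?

At z = 3.08 mm: the 7×16.5 cube contributes its full rectangle. Overall, the cross-section is a single solid region. The nearest boundary edge runs (0.00, 16.50)→(0.00, 0.00); distance from the point to it = 0.90 mm. The point is inside the cross-section, 0.90 mm from the nearest boundary — within the 1.2 mm shell band (3 × 0.4).

shell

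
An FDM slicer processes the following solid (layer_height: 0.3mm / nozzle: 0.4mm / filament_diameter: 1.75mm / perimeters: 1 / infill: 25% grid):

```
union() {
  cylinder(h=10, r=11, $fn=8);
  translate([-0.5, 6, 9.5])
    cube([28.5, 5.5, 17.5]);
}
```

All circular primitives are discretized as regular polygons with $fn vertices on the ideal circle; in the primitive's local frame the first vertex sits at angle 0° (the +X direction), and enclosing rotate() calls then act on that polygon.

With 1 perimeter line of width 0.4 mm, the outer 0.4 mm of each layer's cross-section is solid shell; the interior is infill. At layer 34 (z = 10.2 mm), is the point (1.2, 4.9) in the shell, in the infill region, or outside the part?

outside

At z = 10.2 mm: the cylinder is not intersected at this z (z outside [0, 10]); the cube at (-0.5, 6) (footprint 28.5×5.5) is included at this height; Merging all regions: only the 28.5×5.5 cube at (-0.5, 6) is present, so the union is just that shape — 1 connected region. Overall, the cross-section is a single solid region. The nearest boundary edge runs (-0.50, 6.00)→(28.00, 6.00); distance from the point to it = 1.10 mm. The point is not inside any of the regions above, so it lies outside the cross-section (1.10 mm from the nearest boundary).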